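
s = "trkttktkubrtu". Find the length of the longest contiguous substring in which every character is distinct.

5

add t: [t] len 1
add r: [t, r] len 2
add k: [t, r, k] len 3
add t (repeat t, move left end past it): [r, k, t] len 3
add t (repeat t, move left end past it): [t] len 1
add k: [t, k] len 2
add t (repeat t, move left end past it): [k, t] len 2
add k (repeat k, move left end past it): [t, k] len 2
add u: [t, k, u] len 3
add b: [t, k, u, b] len 4
add r: [t, k, u, b, r] len 5
add t (repeat t, move left end past it): [k, u, b, r, t] len 5
add u (repeat u, move left end past it): [b, r, t, u] len 4
Longest all-distinct length: 5.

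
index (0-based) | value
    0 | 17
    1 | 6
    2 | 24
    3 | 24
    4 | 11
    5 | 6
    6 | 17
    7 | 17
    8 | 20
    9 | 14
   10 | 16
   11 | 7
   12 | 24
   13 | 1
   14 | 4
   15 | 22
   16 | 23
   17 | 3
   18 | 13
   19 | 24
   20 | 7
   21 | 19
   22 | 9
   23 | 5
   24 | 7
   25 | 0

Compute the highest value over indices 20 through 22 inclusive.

Elements at indices 20..22: 7, 19, 9
max(7, 19, 9) = 19

19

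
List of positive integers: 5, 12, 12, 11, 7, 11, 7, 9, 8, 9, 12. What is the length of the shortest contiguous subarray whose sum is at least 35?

3

add 5: running sum 5 < 35
add 12: running sum 17 < 35
add 12: running sum 29 < 35
add 11: shortest ending here [12, 12, 11] sum 35, len 3
add 7: shortest ending here [12, 12, 11, 7] sum 42, len 4
add 11: shortest ending here [12, 11, 7, 11] sum 41, len 4
add 7: shortest ending here [11, 7, 11, 7] sum 36, len 4
add 9: shortest ending here [11, 7, 11, 7, 9] sum 45, len 5
add 8: shortest ending here [11, 7, 9, 8] sum 35, len 4
add 9: shortest ending here [11, 7, 9, 8, 9] sum 44, len 5
add 12: shortest ending here [9, 8, 9, 12] sum 38, len 4
Shortest qualifying length: 3.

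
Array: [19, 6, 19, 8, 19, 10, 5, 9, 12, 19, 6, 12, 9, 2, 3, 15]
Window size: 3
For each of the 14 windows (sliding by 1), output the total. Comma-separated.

44, 33, 46, 37, 34, 24, 26, 40, 37, 37, 27, 23, 14, 20

Sliding a size-3 window across the 16 values:
(19, 6, 19) → sum 44
(6, 19, 8) → sum 33
(19, 8, 19) → sum 46
(8, 19, 10) → sum 37
(19, 10, 5) → sum 34
(10, 5, 9) → sum 24
(5, 9, 12) → sum 26
(9, 12, 19) → sum 40
(12, 19, 6) → sum 37
(19, 6, 12) → sum 37
(6, 12, 9) → sum 27
(12, 9, 2) → sum 23
(9, 2, 3) → sum 14
(2, 3, 15) → sum 20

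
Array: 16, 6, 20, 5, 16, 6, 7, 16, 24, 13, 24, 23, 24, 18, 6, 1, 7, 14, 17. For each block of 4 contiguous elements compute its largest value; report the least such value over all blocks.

14

16 6 20 5 → max 20
6 20 5 16 → max 20
20 5 16 6 → max 20
5 16 6 7 → max 16
16 6 7 16 → max 16
6 7 16 24 → max 24
7 16 24 13 → max 24
16 24 13 24 → max 24
24 13 24 23 → max 24
13 24 23 24 → max 24
24 23 24 18 → max 24
23 24 18 6 → max 24
24 18 6 1 → max 24
18 6 1 7 → max 18
6 1 7 14 → max 14
1 7 14 17 → max 17
Least of these is 14.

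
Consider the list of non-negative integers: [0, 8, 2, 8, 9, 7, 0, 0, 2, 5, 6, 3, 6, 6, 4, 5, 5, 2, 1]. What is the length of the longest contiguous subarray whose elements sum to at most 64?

Extend to the right; shrink from the left whenever the sum exceeds 64:
[0] sum 0 len 1
[0, 8] sum 8 len 2
[0, 8, 2] sum 10 len 3
[0, 8, 2, 8] sum 18 len 4
[0, 8, 2, 8, 9] sum 27 len 5
[0, 8, 2, 8, 9, 7] sum 34 len 6
[0, 8, 2, 8, 9, 7, 0] sum 34 len 7
[0, 8, 2, 8, 9, 7, 0, 0] sum 34 len 8
[0, 8, 2, 8, 9, 7, 0, 0, 2] sum 36 len 9
[0, 8, 2, 8, 9, 7, 0, 0, 2, 5] sum 41 len 10
[0, 8, 2, 8, 9, 7, 0, 0, 2, 5, 6] sum 47 len 11
[0, 8, 2, 8, 9, 7, 0, 0, 2, 5, 6, 3] sum 50 len 12
[0, 8, 2, 8, 9, 7, 0, 0, 2, 5, 6, 3, 6] sum 56 len 13
[0, 8, 2, 8, 9, 7, 0, 0, 2, 5, 6, 3, 6, 6] sum 62 len 14
[2, 8, 9, 7, 0, 0, 2, 5, 6, 3, 6, 6, 4] sum 58 len 13
[2, 8, 9, 7, 0, 0, 2, 5, 6, 3, 6, 6, 4, 5] sum 63 len 14
[9, 7, 0, 0, 2, 5, 6, 3, 6, 6, 4, 5, 5] sum 58 len 13
[9, 7, 0, 0, 2, 5, 6, 3, 6, 6, 4, 5, 5, 2] sum 60 len 14
[9, 7, 0, 0, 2, 5, 6, 3, 6, 6, 4, 5, 5, 2, 1] sum 61 len 15
Longest length seen: 15.

15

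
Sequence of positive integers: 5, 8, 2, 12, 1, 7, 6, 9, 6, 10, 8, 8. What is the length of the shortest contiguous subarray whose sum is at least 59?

add 5: running sum 5 < 59
add 8: running sum 13 < 59
add 2: running sum 15 < 59
add 12: running sum 27 < 59
add 1: running sum 28 < 59
add 7: running sum 35 < 59
add 6: running sum 41 < 59
add 9: running sum 50 < 59
add 6: running sum 56 < 59
end 9: [8, 2, 12, 1, 7, 6, 9, 6, 10] sum 61, len 9
end 10: [12, 1, 7, 6, 9, 6, 10, 8] sum 59, len 8
end 11: [12, 1, 7, 6, 9, 6, 10, 8, 8] sum 67, len 9
Shortest qualifying length: 8.

8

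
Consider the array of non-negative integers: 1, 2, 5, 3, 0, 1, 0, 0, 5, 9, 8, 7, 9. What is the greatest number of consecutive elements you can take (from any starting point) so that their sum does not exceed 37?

11

[1] sum 1 len 1
[1, 2] sum 3 len 2
[1, 2, 5] sum 8 len 3
[1, 2, 5, 3] sum 11 len 4
[1, 2, 5, 3, 0] sum 11 len 5
[1, 2, 5, 3, 0, 1] sum 12 len 6
[1, 2, 5, 3, 0, 1, 0] sum 12 len 7
[1, 2, 5, 3, 0, 1, 0, 0] sum 12 len 8
[1, 2, 5, 3, 0, 1, 0, 0, 5] sum 17 len 9
[1, 2, 5, 3, 0, 1, 0, 0, 5, 9] sum 26 len 10
[1, 2, 5, 3, 0, 1, 0, 0, 5, 9, 8] sum 34 len 11
[3, 0, 1, 0, 0, 5, 9, 8, 7] sum 33 len 9
[9, 8, 7, 9] sum 33 len 4
Longest length seen: 11.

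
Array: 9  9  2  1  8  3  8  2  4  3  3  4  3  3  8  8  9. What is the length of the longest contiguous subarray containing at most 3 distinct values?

8

add 9: window [9] (1 distinct), len 1
add 9: window [9, 9] (1 distinct), len 2
add 2: window [9, 9, 2] (2 distinct), len 3
add 1: window [9, 9, 2, 1] (3 distinct), len 4
add 8: window [2, 1, 8] (3 distinct), len 3
add 3: window [1, 8, 3] (3 distinct), len 3
add 8: window [1, 8, 3, 8] (3 distinct), len 4
add 2: window [8, 3, 8, 2] (3 distinct), len 4
add 4: window [8, 2, 4] (3 distinct), len 3
add 3: window [2, 4, 3] (3 distinct), len 3
add 3: window [2, 4, 3, 3] (3 distinct), len 4
add 4: window [2, 4, 3, 3, 4] (3 distinct), len 5
add 3: window [2, 4, 3, 3, 4, 3] (3 distinct), len 6
add 3: window [2, 4, 3, 3, 4, 3, 3] (3 distinct), len 7
add 8: window [4, 3, 3, 4, 3, 3, 8] (3 distinct), len 7
add 8: window [4, 3, 3, 4, 3, 3, 8, 8] (3 distinct), len 8
add 9: window [3, 3, 8, 8, 9] (3 distinct), len 5
Longest length with ≤3 distinct: 8.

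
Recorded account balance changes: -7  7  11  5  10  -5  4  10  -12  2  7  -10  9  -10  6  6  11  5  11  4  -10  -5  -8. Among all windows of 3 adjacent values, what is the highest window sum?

27

Window sums for each of the 21 positions:
[-7, 7, 11] → sum 11
[7, 11, 5] → sum 23
[11, 5, 10] → sum 26
[5, 10, -5] → sum 10
[10, -5, 4] → sum 9
[-5, 4, 10] → sum 9
[4, 10, -12] → sum 2
[10, -12, 2] → sum 0
[-12, 2, 7] → sum -3
[2, 7, -10] → sum -1
[7, -10, 9] → sum 6
[-10, 9, -10] → sum -11
[9, -10, 6] → sum 5
[-10, 6, 6] → sum 2
[6, 6, 11] → sum 23
[6, 11, 5] → sum 22
[11, 5, 11] → sum 27
[5, 11, 4] → sum 20
[11, 4, -10] → sum 5
[4, -10, -5] → sum -11
[-10, -5, -8] → sum -23
Highest of these is 27.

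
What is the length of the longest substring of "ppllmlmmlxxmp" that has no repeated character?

add p: [p] len 1
add p (repeat p, move left end past it): [p] len 1
add l: [p, l] len 2
add l (repeat l, move left end past it): [l] len 1
add m: [l, m] len 2
add l (repeat l, move left end past it): [m, l] len 2
add m (repeat m, move left end past it): [l, m] len 2
add m (repeat m, move left end past it): [m] len 1
add l: [m, l] len 2
add x: [m, l, x] len 3
add x (repeat x, move left end past it): [x] len 1
add m: [x, m] len 2
add p: [x, m, p] len 3
Longest all-distinct length: 3.

3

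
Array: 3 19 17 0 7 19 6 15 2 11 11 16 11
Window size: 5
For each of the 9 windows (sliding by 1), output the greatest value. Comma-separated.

19, 19, 19, 19, 19, 19, 15, 16, 16

[3, 19, 17, 0, 7] → max 19
[19, 17, 0, 7, 19] → max 19
[17, 0, 7, 19, 6] → max 19
[0, 7, 19, 6, 15] → max 19
[7, 19, 6, 15, 2] → max 19
[19, 6, 15, 2, 11] → max 19
[6, 15, 2, 11, 11] → max 15
[15, 2, 11, 11, 16] → max 16
[2, 11, 11, 16, 11] → max 16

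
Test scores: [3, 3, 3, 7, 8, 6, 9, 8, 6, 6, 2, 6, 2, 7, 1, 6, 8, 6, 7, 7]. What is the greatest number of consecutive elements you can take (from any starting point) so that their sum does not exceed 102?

→ 3: sum 3, len 1
→ 3: sum 6, len 2
→ 3: sum 9, len 3
→ 7: sum 16, len 4
→ 8: sum 24, len 5
→ 6: sum 30, len 6
→ 9: sum 39, len 7
→ 8: sum 47, len 8
→ 6: sum 53, len 9
→ 6: sum 59, len 10
→ 2: sum 61, len 11
→ 6: sum 67, len 12
→ 2: sum 69, len 13
→ 7: sum 76, len 14
→ 1: sum 77, len 15
→ 6: sum 83, len 16
→ 8: sum 91, len 17
→ 6: sum 97, len 18
→ 7 (dropped 3): sum 101, len 18
→ 7 (dropped 3, 3): sum 102, len 17
Longest length seen: 18.

18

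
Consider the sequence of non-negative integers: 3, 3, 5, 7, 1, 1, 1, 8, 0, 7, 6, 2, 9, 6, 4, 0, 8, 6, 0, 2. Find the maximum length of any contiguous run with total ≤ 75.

18

add 3: [3] sum 3, len 1
add 3: [3, 3] sum 6, len 2
add 5: [3, 3, 5] sum 11, len 3
add 7: [3, 3, 5, 7] sum 18, len 4
add 1: [3, 3, 5, 7, 1] sum 19, len 5
add 1: [3, 3, 5, 7, 1, 1] sum 20, len 6
add 1: [3, 3, 5, 7, 1, 1, 1] sum 21, len 7
add 8: [3, 3, 5, 7, 1, 1, 1, 8] sum 29, len 8
add 0: [3, 3, 5, 7, 1, 1, 1, 8, 0] sum 29, len 9
add 7: [3, 3, 5, 7, 1, 1, 1, 8, 0, 7] sum 36, len 10
add 6: [3, 3, 5, 7, 1, 1, 1, 8, 0, 7, 6] sum 42, len 11
add 2: [3, 3, 5, 7, 1, 1, 1, 8, 0, 7, 6, 2] sum 44, len 12
add 9: [3, 3, 5, 7, 1, 1, 1, 8, 0, 7, 6, 2, 9] sum 53, len 13
add 6: [3, 3, 5, 7, 1, 1, 1, 8, 0, 7, 6, 2, 9, 6] sum 59, len 14
add 4: [3, 3, 5, 7, 1, 1, 1, 8, 0, 7, 6, 2, 9, 6, 4] sum 63, len 15
add 0: [3, 3, 5, 7, 1, 1, 1, 8, 0, 7, 6, 2, 9, 6, 4, 0] sum 63, len 16
add 8: [3, 3, 5, 7, 1, 1, 1, 8, 0, 7, 6, 2, 9, 6, 4, 0, 8] sum 71, len 17
add 6: [3, 5, 7, 1, 1, 1, 8, 0, 7, 6, 2, 9, 6, 4, 0, 8, 6] sum 74, len 17
add 0: [3, 5, 7, 1, 1, 1, 8, 0, 7, 6, 2, 9, 6, 4, 0, 8, 6, 0] sum 74, len 18
add 2: [5, 7, 1, 1, 1, 8, 0, 7, 6, 2, 9, 6, 4, 0, 8, 6, 0, 2] sum 73, len 18
Longest length seen: 18.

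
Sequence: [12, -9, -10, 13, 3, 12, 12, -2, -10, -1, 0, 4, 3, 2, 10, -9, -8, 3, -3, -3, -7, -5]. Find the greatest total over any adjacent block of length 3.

28

(12, -9, -10) → sum -7
(-9, -10, 13) → sum -6
(-10, 13, 3) → sum 6
(13, 3, 12) → sum 28
(3, 12, 12) → sum 27
(12, 12, -2) → sum 22
(12, -2, -10) → sum 0
(-2, -10, -1) → sum -13
(-10, -1, 0) → sum -11
(-1, 0, 4) → sum 3
(0, 4, 3) → sum 7
(4, 3, 2) → sum 9
(3, 2, 10) → sum 15
(2, 10, -9) → sum 3
(10, -9, -8) → sum -7
(-9, -8, 3) → sum -14
(-8, 3, -3) → sum -8
(3, -3, -3) → sum -3
(-3, -3, -7) → sum -13
(-3, -7, -5) → sum -15
Greatest of these is 28.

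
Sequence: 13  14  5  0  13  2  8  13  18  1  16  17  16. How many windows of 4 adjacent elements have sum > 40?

4

[13, 14, 5, 0] → sum 32
[14, 5, 0, 13] → sum 32
[5, 0, 13, 2] → sum 20
[0, 13, 2, 8] → sum 23
[13, 2, 8, 13] → sum 36
[2, 8, 13, 18] → sum 41  > 40 ✓
[8, 13, 18, 1] → sum 40
[13, 18, 1, 16] → sum 48  > 40 ✓
[18, 1, 16, 17] → sum 52  > 40 ✓
[1, 16, 17, 16] → sum 50  > 40 ✓
4 windows satisfy the condition.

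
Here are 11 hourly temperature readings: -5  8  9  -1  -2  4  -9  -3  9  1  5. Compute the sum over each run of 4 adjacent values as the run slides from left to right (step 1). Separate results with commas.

(-5, 8, 9, -1) → sum 11
(8, 9, -1, -2) → sum 14
(9, -1, -2, 4) → sum 10
(-1, -2, 4, -9) → sum -8
(-2, 4, -9, -3) → sum -10
(4, -9, -3, 9) → sum 1
(-9, -3, 9, 1) → sum -2
(-3, 9, 1, 5) → sum 12

11, 14, 10, -8, -10, 1, -2, 12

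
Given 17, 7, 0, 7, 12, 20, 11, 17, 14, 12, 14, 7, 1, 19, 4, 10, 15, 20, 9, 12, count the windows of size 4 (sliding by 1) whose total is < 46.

[17, 7, 0, 7] → sum 31  < 46 ✓
[7, 0, 7, 12] → sum 26  < 46 ✓
[0, 7, 12, 20] → sum 39  < 46 ✓
[7, 12, 20, 11] → sum 50
[12, 20, 11, 17] → sum 60
[20, 11, 17, 14] → sum 62
[11, 17, 14, 12] → sum 54
[17, 14, 12, 14] → sum 57
[14, 12, 14, 7] → sum 47
[12, 14, 7, 1] → sum 34  < 46 ✓
[14, 7, 1, 19] → sum 41  < 46 ✓
[7, 1, 19, 4] → sum 31  < 46 ✓
[1, 19, 4, 10] → sum 34  < 46 ✓
[19, 4, 10, 15] → sum 48
[4, 10, 15, 20] → sum 49
[10, 15, 20, 9] → sum 54
[15, 20, 9, 12] → sum 56
7 windows satisfy the condition.

7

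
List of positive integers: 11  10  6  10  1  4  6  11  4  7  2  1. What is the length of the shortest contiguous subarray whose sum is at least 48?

7

Extend right; whenever the sum reaches 48, record the length and shrink from the left:
add 11: running sum 11 < 48
add 10: running sum 21 < 48
add 6: running sum 27 < 48
add 10: running sum 37 < 48
add 1: running sum 38 < 48
add 4: running sum 42 < 48
end 6: [11, 10, 6, 10, 1, 4, 6] sum 48, len 7
end 7: [10, 6, 10, 1, 4, 6, 11] sum 48, len 7
end 8: [10, 6, 10, 1, 4, 6, 11, 4] sum 52, len 8
end 9: [6, 10, 1, 4, 6, 11, 4, 7] sum 49, len 8
end 10: [6, 10, 1, 4, 6, 11, 4, 7, 2] sum 51, len 9
end 11: [6, 10, 1, 4, 6, 11, 4, 7, 2, 1] sum 52, len 10
Shortest qualifying length: 7.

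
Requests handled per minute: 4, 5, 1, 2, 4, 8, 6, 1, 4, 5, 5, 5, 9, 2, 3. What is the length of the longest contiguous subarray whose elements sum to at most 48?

11

→ 4: sum 4, len 1
→ 5: sum 9, len 2
→ 1: sum 10, len 3
→ 2: sum 12, len 4
→ 4: sum 16, len 5
→ 8: sum 24, len 6
→ 6: sum 30, len 7
→ 1: sum 31, len 8
→ 4: sum 35, len 9
→ 5: sum 40, len 10
→ 5: sum 45, len 11
→ 5 (dropped 4): sum 46, len 11
→ 9 (dropped 5, 1, 2): sum 47, len 9
→ 2 (dropped 4): sum 45, len 9
→ 3: sum 48, len 10
Longest length seen: 11.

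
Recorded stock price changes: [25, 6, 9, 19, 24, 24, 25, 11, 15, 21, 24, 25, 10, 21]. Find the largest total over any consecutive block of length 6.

121

[25, 6, 9, 19, 24, 24] → sum 107
[6, 9, 19, 24, 24, 25] → sum 107
[9, 19, 24, 24, 25, 11] → sum 112
[19, 24, 24, 25, 11, 15] → sum 118
[24, 24, 25, 11, 15, 21] → sum 120
[24, 25, 11, 15, 21, 24] → sum 120
[25, 11, 15, 21, 24, 25] → sum 121
[11, 15, 21, 24, 25, 10] → sum 106
[15, 21, 24, 25, 10, 21] → sum 116
Largest of these is 121.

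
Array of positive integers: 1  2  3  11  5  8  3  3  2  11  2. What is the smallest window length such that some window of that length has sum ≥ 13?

Extend right; whenever the sum reaches 13, record the length and shrink from the left:
add 1: running sum 1 < 13
add 2: running sum 3 < 13
add 3: running sum 6 < 13
end 3: [3, 11] sum 14, len 2
end 4: [11, 5] sum 16, len 2
end 5: [5, 8] sum 13, len 2
end 6: [5, 8, 3] sum 16, len 3
end 7: [8, 3, 3] sum 14, len 3
end 8: [8, 3, 3, 2] sum 16, len 4
end 9: [2, 11] sum 13, len 2
end 10: [11, 2] sum 13, len 2
Shortest qualifying length: 2.

2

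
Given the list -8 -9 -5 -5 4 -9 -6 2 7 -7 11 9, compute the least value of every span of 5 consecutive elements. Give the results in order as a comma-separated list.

-9, -9, -9, -9, -9, -9, -7, -7

Sliding a size-5 window across the 12 values:
[-8, -9, -5, -5, 4] → min -9
[-9, -5, -5, 4, -9] → min -9
[-5, -5, 4, -9, -6] → min -9
[-5, 4, -9, -6, 2] → min -9
[4, -9, -6, 2, 7] → min -9
[-9, -6, 2, 7, -7] → min -9
[-6, 2, 7, -7, 11] → min -7
[2, 7, -7, 11, 9] → min -7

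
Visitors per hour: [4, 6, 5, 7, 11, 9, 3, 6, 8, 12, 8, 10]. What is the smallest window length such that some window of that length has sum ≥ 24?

3

Extend right; whenever the sum reaches 24, record the length and shrink from the left:
add 4: running sum 4 < 24
add 6: running sum 10 < 24
add 5: running sum 15 < 24
add 7: running sum 22 < 24
add 11: shortest ending here [6, 5, 7, 11] sum 29, len 4
add 9: shortest ending here [7, 11, 9] sum 27, len 3
add 3: shortest ending here [7, 11, 9, 3] sum 30, len 4
add 6: shortest ending here [11, 9, 3, 6] sum 29, len 4
add 8: shortest ending here [9, 3, 6, 8] sum 26, len 4
add 12: shortest ending here [6, 8, 12] sum 26, len 3
add 8: shortest ending here [8, 12, 8] sum 28, len 3
add 10: shortest ending here [12, 8, 10] sum 30, len 3
Shortest qualifying length: 3.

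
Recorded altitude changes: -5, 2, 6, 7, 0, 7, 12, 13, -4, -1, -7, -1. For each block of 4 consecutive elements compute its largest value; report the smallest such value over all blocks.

-5 2 6 7 → max 7
2 6 7 0 → max 7
6 7 0 7 → max 7
7 0 7 12 → max 12
0 7 12 13 → max 13
7 12 13 -4 → max 13
12 13 -4 -1 → max 13
13 -4 -1 -7 → max 13
-4 -1 -7 -1 → max -1
Smallest of these is -1.

-1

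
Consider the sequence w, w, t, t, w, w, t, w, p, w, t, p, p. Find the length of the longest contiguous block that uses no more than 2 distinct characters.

[w] 1 distinct, len 1
[w, w] 1 distinct, len 2
[w, w, t] 2 distinct, len 3
[w, w, t, t] 2 distinct, len 4
[w, w, t, t, w] 2 distinct, len 5
[w, w, t, t, w, w] 2 distinct, len 6
[w, w, t, t, w, w, t] 2 distinct, len 7
[w, w, t, t, w, w, t, w] 2 distinct, len 8
[w, p] 2 distinct, len 2
[w, p, w] 2 distinct, len 3
[w, t] 2 distinct, len 2
[t, p] 2 distinct, len 2
[t, p, p] 2 distinct, len 3
Longest length with ≤2 distinct: 8.

8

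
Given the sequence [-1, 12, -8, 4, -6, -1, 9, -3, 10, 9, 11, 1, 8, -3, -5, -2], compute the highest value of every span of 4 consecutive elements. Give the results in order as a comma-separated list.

[-1, 12, -8, 4] → max 12
[12, -8, 4, -6] → max 12
[-8, 4, -6, -1] → max 4
[4, -6, -1, 9] → max 9
[-6, -1, 9, -3] → max 9
[-1, 9, -3, 10] → max 10
[9, -3, 10, 9] → max 10
[-3, 10, 9, 11] → max 11
[10, 9, 11, 1] → max 11
[9, 11, 1, 8] → max 11
[11, 1, 8, -3] → max 11
[1, 8, -3, -5] → max 8
[8, -3, -5, -2] → max 8

12, 12, 4, 9, 9, 10, 10, 11, 11, 11, 11, 8, 8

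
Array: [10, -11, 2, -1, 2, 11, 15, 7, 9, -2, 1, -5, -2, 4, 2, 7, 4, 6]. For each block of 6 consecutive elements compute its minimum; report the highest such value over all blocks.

-1

10 -11 2 -1 2 11 → min -11
-11 2 -1 2 11 15 → min -11
2 -1 2 11 15 7 → min -1
-1 2 11 15 7 9 → min -1
2 11 15 7 9 -2 → min -2
11 15 7 9 -2 1 → min -2
15 7 9 -2 1 -5 → min -5
7 9 -2 1 -5 -2 → min -5
9 -2 1 -5 -2 4 → min -5
-2 1 -5 -2 4 2 → min -5
1 -5 -2 4 2 7 → min -5
-5 -2 4 2 7 4 → min -5
-2 4 2 7 4 6 → min -2
Highest of these is -1.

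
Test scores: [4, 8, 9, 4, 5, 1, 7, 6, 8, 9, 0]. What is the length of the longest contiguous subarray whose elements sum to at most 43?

→ 4: sum 4, len 1
→ 8: sum 12, len 2
→ 9: sum 21, len 3
→ 4: sum 25, len 4
→ 5: sum 30, len 5
→ 1: sum 31, len 6
→ 7: sum 38, len 7
→ 6 (dropped 4): sum 40, len 7
→ 8 (dropped 8): sum 40, len 7
→ 9 (dropped 9): sum 40, len 7
→ 0: sum 40, len 8
Longest length seen: 8.

8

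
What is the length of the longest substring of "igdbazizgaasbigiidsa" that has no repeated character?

add i: [i] len 1
add g: [i, g] len 2
add d: [i, g, d] len 3
add b: [i, g, d, b] len 4
add a: [i, g, d, b, a] len 5
add z: [i, g, d, b, a, z] len 6
add i (repeat i, move left end past it): [g, d, b, a, z, i] len 6
add z (repeat z, move left end past it): [i, z] len 2
add g: [i, z, g] len 3
add a: [i, z, g, a] len 4
add a (repeat a, move left end past it): [a] len 1
add s: [a, s] len 2
add b: [a, s, b] len 3
add i: [a, s, b, i] len 4
add g: [a, s, b, i, g] len 5
add i (repeat i, move left end past it): [g, i] len 2
add i (repeat i, move left end past it): [i] len 1
add d: [i, d] len 2
add s: [i, d, s] len 3
add a: [i, d, s, a] len 4
Longest all-distinct length: 6.

6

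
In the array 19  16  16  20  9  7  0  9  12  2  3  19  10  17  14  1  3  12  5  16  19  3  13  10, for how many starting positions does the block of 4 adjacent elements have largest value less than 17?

[19, 16, 16, 20] → max 20
[16, 16, 20, 9] → max 20
[16, 20, 9, 7] → max 20
[20, 9, 7, 0] → max 20
[9, 7, 0, 9] → max 9  < 17 ✓
[7, 0, 9, 12] → max 12  < 17 ✓
[0, 9, 12, 2] → max 12  < 17 ✓
[9, 12, 2, 3] → max 12  < 17 ✓
[12, 2, 3, 19] → max 19
[2, 3, 19, 10] → max 19
[3, 19, 10, 17] → max 19
[19, 10, 17, 14] → max 19
[10, 17, 14, 1] → max 17
[17, 14, 1, 3] → max 17
[14, 1, 3, 12] → max 14  < 17 ✓
[1, 3, 12, 5] → max 12  < 17 ✓
[3, 12, 5, 16] → max 16  < 17 ✓
[12, 5, 16, 19] → max 19
[5, 16, 19, 3] → max 19
[16, 19, 3, 13] → max 19
[19, 3, 13, 10] → max 19
7 windows satisfy the condition.

7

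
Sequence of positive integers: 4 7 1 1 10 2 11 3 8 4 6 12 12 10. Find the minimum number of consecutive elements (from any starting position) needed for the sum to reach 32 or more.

3

add 4: running sum 4 < 32
add 7: running sum 11 < 32
add 1: running sum 12 < 32
add 1: running sum 13 < 32
add 10: running sum 23 < 32
add 2: running sum 25 < 32
end 6: [7, 1, 1, 10, 2, 11] sum 32, len 6
end 7: [7, 1, 1, 10, 2, 11, 3] sum 35, len 7
end 8: [10, 2, 11, 3, 8] sum 34, len 5
end 9: [10, 2, 11, 3, 8, 4] sum 38, len 6
end 10: [11, 3, 8, 4, 6] sum 32, len 5
end 11: [3, 8, 4, 6, 12] sum 33, len 5
end 12: [4, 6, 12, 12] sum 34, len 4
end 13: [12, 12, 10] sum 34, len 3
Shortest qualifying length: 3.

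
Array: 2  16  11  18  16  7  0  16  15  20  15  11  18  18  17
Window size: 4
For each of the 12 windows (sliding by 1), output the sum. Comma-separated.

Sliding a size-4 window across the 15 values:
(2, 16, 11, 18) → sum 47
(16, 11, 18, 16) → sum 61
(11, 18, 16, 7) → sum 52
(18, 16, 7, 0) → sum 41
(16, 7, 0, 16) → sum 39
(7, 0, 16, 15) → sum 38
(0, 16, 15, 20) → sum 51
(16, 15, 20, 15) → sum 66
(15, 20, 15, 11) → sum 61
(20, 15, 11, 18) → sum 64
(15, 11, 18, 18) → sum 62
(11, 18, 18, 17) → sum 64

47, 61, 52, 41, 39, 38, 51, 66, 61, 64, 62, 64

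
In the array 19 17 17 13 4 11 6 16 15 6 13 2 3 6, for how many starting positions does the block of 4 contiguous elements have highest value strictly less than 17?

[19, 17, 17, 13] → max 19
[17, 17, 13, 4] → max 17
[17, 13, 4, 11] → max 17
[13, 4, 11, 6] → max 13  < 17 ✓
[4, 11, 6, 16] → max 16  < 17 ✓
[11, 6, 16, 15] → max 16  < 17 ✓
[6, 16, 15, 6] → max 16  < 17 ✓
[16, 15, 6, 13] → max 16  < 17 ✓
[15, 6, 13, 2] → max 15  < 17 ✓
[6, 13, 2, 3] → max 13  < 17 ✓
[13, 2, 3, 6] → max 13  < 17 ✓
8 windows satisfy the condition.

8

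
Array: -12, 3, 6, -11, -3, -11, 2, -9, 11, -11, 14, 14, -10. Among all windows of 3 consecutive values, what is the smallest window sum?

-25

-12 3 6 → sum -3
3 6 -11 → sum -2
6 -11 -3 → sum -8
-11 -3 -11 → sum -25
-3 -11 2 → sum -12
-11 2 -9 → sum -18
2 -9 11 → sum 4
-9 11 -11 → sum -9
11 -11 14 → sum 14
-11 14 14 → sum 17
14 14 -10 → sum 18
Smallest of these is -25.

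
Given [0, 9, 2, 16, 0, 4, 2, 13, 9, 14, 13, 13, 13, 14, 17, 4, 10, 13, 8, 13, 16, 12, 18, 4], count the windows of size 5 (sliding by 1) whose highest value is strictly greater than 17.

0 9 2 16 0 → max 16
9 2 16 0 4 → max 16
2 16 0 4 2 → max 16
16 0 4 2 13 → max 16
0 4 2 13 9 → max 13
4 2 13 9 14 → max 14
2 13 9 14 13 → max 14
13 9 14 13 13 → max 14
9 14 13 13 13 → max 14
14 13 13 13 14 → max 14
13 13 13 14 17 → max 17
13 13 14 17 4 → max 17
13 14 17 4 10 → max 17
14 17 4 10 13 → max 17
17 4 10 13 8 → max 17
4 10 13 8 13 → max 13
10 13 8 13 16 → max 16
13 8 13 16 12 → max 16
8 13 16 12 18 → max 18  > 17 ✓
13 16 12 18 4 → max 18  > 17 ✓
2 windows satisfy the condition.

2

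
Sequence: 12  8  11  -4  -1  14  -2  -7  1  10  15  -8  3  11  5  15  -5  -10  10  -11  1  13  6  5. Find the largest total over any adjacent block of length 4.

34

[12, 8, 11, -4] → sum 27
[8, 11, -4, -1] → sum 14
[11, -4, -1, 14] → sum 20
[-4, -1, 14, -2] → sum 7
[-1, 14, -2, -7] → sum 4
[14, -2, -7, 1] → sum 6
[-2, -7, 1, 10] → sum 2
[-7, 1, 10, 15] → sum 19
[1, 10, 15, -8] → sum 18
[10, 15, -8, 3] → sum 20
[15, -8, 3, 11] → sum 21
[-8, 3, 11, 5] → sum 11
[3, 11, 5, 15] → sum 34
[11, 5, 15, -5] → sum 26
[5, 15, -5, -10] → sum 5
[15, -5, -10, 10] → sum 10
[-5, -10, 10, -11] → sum -16
[-10, 10, -11, 1] → sum -10
[10, -11, 1, 13] → sum 13
[-11, 1, 13, 6] → sum 9
[1, 13, 6, 5] → sum 25
Largest of these is 34.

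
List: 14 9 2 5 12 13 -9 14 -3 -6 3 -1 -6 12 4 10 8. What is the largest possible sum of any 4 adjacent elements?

14 9 2 5 → sum 30
9 2 5 12 → sum 28
2 5 12 13 → sum 32
5 12 13 -9 → sum 21
12 13 -9 14 → sum 30
13 -9 14 -3 → sum 15
-9 14 -3 -6 → sum -4
14 -3 -6 3 → sum 8
-3 -6 3 -1 → sum -7
-6 3 -1 -6 → sum -10
3 -1 -6 12 → sum 8
-1 -6 12 4 → sum 9
-6 12 4 10 → sum 20
12 4 10 8 → sum 34
Largest of these is 34.

34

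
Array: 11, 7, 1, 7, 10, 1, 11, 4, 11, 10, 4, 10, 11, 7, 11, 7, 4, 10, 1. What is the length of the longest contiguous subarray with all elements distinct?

[11] len 1
[11, 7] len 2
[11, 7, 1] len 3
[1, 7] len 2
[1, 7, 10] len 3
[7, 10, 1] len 3
[7, 10, 1, 11] len 4
[7, 10, 1, 11, 4] len 5
[4, 11] len 2
[4, 11, 10] len 3
[11, 10, 4] len 3
[4, 10] len 2
[4, 10, 11] len 3
[4, 10, 11, 7] len 4
[7, 11] len 2
[11, 7] len 2
[11, 7, 4] len 3
[11, 7, 4, 10] len 4
[11, 7, 4, 10, 1] len 5
Longest all-distinct length: 5.

5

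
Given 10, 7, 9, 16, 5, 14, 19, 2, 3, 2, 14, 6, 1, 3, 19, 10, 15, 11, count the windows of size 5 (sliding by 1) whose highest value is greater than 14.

[10, 7, 9, 16, 5] → max 16  > 14 ✓
[7, 9, 16, 5, 14] → max 16  > 14 ✓
[9, 16, 5, 14, 19] → max 19  > 14 ✓
[16, 5, 14, 19, 2] → max 19  > 14 ✓
[5, 14, 19, 2, 3] → max 19  > 14 ✓
[14, 19, 2, 3, 2] → max 19  > 14 ✓
[19, 2, 3, 2, 14] → max 19  > 14 ✓
[2, 3, 2, 14, 6] → max 14
[3, 2, 14, 6, 1] → max 14
[2, 14, 6, 1, 3] → max 14
[14, 6, 1, 3, 19] → max 19  > 14 ✓
[6, 1, 3, 19, 10] → max 19  > 14 ✓
[1, 3, 19, 10, 15] → max 19  > 14 ✓
[3, 19, 10, 15, 11] → max 19  > 14 ✓
11 windows satisfy the condition.

11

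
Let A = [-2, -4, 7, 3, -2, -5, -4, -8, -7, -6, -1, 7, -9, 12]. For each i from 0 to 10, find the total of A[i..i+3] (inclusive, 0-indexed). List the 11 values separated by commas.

(-2, -4, 7, 3) → sum 4
(-4, 7, 3, -2) → sum 4
(7, 3, -2, -5) → sum 3
(3, -2, -5, -4) → sum -8
(-2, -5, -4, -8) → sum -19
(-5, -4, -8, -7) → sum -24
(-4, -8, -7, -6) → sum -25
(-8, -7, -6, -1) → sum -22
(-7, -6, -1, 7) → sum -7
(-6, -1, 7, -9) → sum -9
(-1, 7, -9, 12) → sum 9

4, 4, 3, -8, -19, -24, -25, -22, -7, -9, 9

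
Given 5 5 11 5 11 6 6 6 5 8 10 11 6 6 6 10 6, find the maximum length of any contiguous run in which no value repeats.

5

add 5: [5] len 1
add 5 (repeat 5, move left end past it): [5] len 1
add 11: [5, 11] len 2
add 5 (repeat 5, move left end past it): [11, 5] len 2
add 11 (repeat 11, move left end past it): [5, 11] len 2
add 6: [5, 11, 6] len 3
add 6 (repeat 6, move left end past it): [6] len 1
add 6 (repeat 6, move left end past it): [6] len 1
add 5: [6, 5] len 2
add 8: [6, 5, 8] len 3
add 10: [6, 5, 8, 10] len 4
add 11: [6, 5, 8, 10, 11] len 5
add 6 (repeat 6, move left end past it): [5, 8, 10, 11, 6] len 5
add 6 (repeat 6, move left end past it): [6] len 1
add 6 (repeat 6, move left end past it): [6] len 1
add 10: [6, 10] len 2
add 6 (repeat 6, move left end past it): [10, 6] len 2
Longest all-distinct length: 5.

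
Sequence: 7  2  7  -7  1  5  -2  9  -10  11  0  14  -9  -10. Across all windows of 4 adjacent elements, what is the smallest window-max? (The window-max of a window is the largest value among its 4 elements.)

5

Each size-4 window and its max:
(7, 2, 7, -7) → max 7
(2, 7, -7, 1) → max 7
(7, -7, 1, 5) → max 7
(-7, 1, 5, -2) → max 5
(1, 5, -2, 9) → max 9
(5, -2, 9, -10) → max 9
(-2, 9, -10, 11) → max 11
(9, -10, 11, 0) → max 11
(-10, 11, 0, 14) → max 14
(11, 0, 14, -9) → max 14
(0, 14, -9, -10) → max 14
Smallest of these is 5.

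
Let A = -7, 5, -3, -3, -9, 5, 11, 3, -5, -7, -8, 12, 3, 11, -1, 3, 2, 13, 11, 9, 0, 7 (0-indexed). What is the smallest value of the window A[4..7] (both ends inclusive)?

Elements at indices 4..7: -9, 5, 11, 3
min(-9, 5, 11, 3) = -9

-9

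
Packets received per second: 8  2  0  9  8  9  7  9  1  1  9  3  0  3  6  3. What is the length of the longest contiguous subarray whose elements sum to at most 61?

13

→ 8: sum 8, len 1
→ 2: sum 10, len 2
→ 0: sum 10, len 3
→ 9: sum 19, len 4
→ 8: sum 27, len 5
→ 9: sum 36, len 6
→ 7: sum 43, len 7
→ 9: sum 52, len 8
→ 1: sum 53, len 9
→ 1: sum 54, len 10
→ 9 (dropped 8): sum 55, len 10
→ 3: sum 58, len 11
→ 0: sum 58, len 12
→ 3: sum 61, len 13
→ 6 (dropped 2, 0, 9): sum 56, len 11
→ 3: sum 59, len 12
Longest length seen: 13.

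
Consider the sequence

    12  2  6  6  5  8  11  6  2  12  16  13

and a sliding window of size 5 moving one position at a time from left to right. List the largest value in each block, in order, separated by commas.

12, 8, 11, 11, 11, 12, 16, 16

Sliding a size-5 window across the 12 values:
(12, 2, 6, 6, 5) → max 12
(2, 6, 6, 5, 8) → max 8
(6, 6, 5, 8, 11) → max 11
(6, 5, 8, 11, 6) → max 11
(5, 8, 11, 6, 2) → max 11
(8, 11, 6, 2, 12) → max 12
(11, 6, 2, 12, 16) → max 16
(6, 2, 12, 16, 13) → max 16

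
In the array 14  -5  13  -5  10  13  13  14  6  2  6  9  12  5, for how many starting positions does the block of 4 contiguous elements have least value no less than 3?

(14, -5, 13, -5) → min -5
(-5, 13, -5, 10) → min -5
(13, -5, 10, 13) → min -5
(-5, 10, 13, 13) → min -5
(10, 13, 13, 14) → min 10  ≥ 3 ✓
(13, 13, 14, 6) → min 6  ≥ 3 ✓
(13, 14, 6, 2) → min 2
(14, 6, 2, 6) → min 2
(6, 2, 6, 9) → min 2
(2, 6, 9, 12) → min 2
(6, 9, 12, 5) → min 5  ≥ 3 ✓
3 windows satisfy the condition.

3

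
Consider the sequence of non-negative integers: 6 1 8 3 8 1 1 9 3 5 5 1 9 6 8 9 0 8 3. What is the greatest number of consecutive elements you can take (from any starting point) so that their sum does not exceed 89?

18

[6] sum 6 len 1
[6, 1] sum 7 len 2
[6, 1, 8] sum 15 len 3
[6, 1, 8, 3] sum 18 len 4
[6, 1, 8, 3, 8] sum 26 len 5
[6, 1, 8, 3, 8, 1] sum 27 len 6
[6, 1, 8, 3, 8, 1, 1] sum 28 len 7
[6, 1, 8, 3, 8, 1, 1, 9] sum 37 len 8
[6, 1, 8, 3, 8, 1, 1, 9, 3] sum 40 len 9
[6, 1, 8, 3, 8, 1, 1, 9, 3, 5] sum 45 len 10
[6, 1, 8, 3, 8, 1, 1, 9, 3, 5, 5] sum 50 len 11
[6, 1, 8, 3, 8, 1, 1, 9, 3, 5, 5, 1] sum 51 len 12
[6, 1, 8, 3, 8, 1, 1, 9, 3, 5, 5, 1, 9] sum 60 len 13
[6, 1, 8, 3, 8, 1, 1, 9, 3, 5, 5, 1, 9, 6] sum 66 len 14
[6, 1, 8, 3, 8, 1, 1, 9, 3, 5, 5, 1, 9, 6, 8] sum 74 len 15
[6, 1, 8, 3, 8, 1, 1, 9, 3, 5, 5, 1, 9, 6, 8, 9] sum 83 len 16
[6, 1, 8, 3, 8, 1, 1, 9, 3, 5, 5, 1, 9, 6, 8, 9, 0] sum 83 len 17
[1, 8, 3, 8, 1, 1, 9, 3, 5, 5, 1, 9, 6, 8, 9, 0, 8] sum 85 len 17
[1, 8, 3, 8, 1, 1, 9, 3, 5, 5, 1, 9, 6, 8, 9, 0, 8, 3] sum 88 len 18
Longest length seen: 18.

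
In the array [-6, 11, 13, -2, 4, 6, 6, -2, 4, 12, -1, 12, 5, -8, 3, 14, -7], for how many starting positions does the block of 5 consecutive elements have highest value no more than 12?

[-6, 11, 13, -2, 4] → max 13
[11, 13, -2, 4, 6] → max 13
[13, -2, 4, 6, 6] → max 13
[-2, 4, 6, 6, -2] → max 6  ≤ 12 ✓
[4, 6, 6, -2, 4] → max 6  ≤ 12 ✓
[6, 6, -2, 4, 12] → max 12  ≤ 12 ✓
[6, -2, 4, 12, -1] → max 12  ≤ 12 ✓
[-2, 4, 12, -1, 12] → max 12  ≤ 12 ✓
[4, 12, -1, 12, 5] → max 12  ≤ 12 ✓
[12, -1, 12, 5, -8] → max 12  ≤ 12 ✓
[-1, 12, 5, -8, 3] → max 12  ≤ 12 ✓
[12, 5, -8, 3, 14] → max 14
[5, -8, 3, 14, -7] → max 14
8 windows satisfy the condition.

8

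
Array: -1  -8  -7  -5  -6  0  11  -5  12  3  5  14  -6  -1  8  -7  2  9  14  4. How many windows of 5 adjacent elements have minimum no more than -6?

(-1, -8, -7, -5, -6) → min -8  ≤ -6 ✓
(-8, -7, -5, -6, 0) → min -8  ≤ -6 ✓
(-7, -5, -6, 0, 11) → min -7  ≤ -6 ✓
(-5, -6, 0, 11, -5) → min -6  ≤ -6 ✓
(-6, 0, 11, -5, 12) → min -6  ≤ -6 ✓
(0, 11, -5, 12, 3) → min -5
(11, -5, 12, 3, 5) → min -5
(-5, 12, 3, 5, 14) → min -5
(12, 3, 5, 14, -6) → min -6  ≤ -6 ✓
(3, 5, 14, -6, -1) → min -6  ≤ -6 ✓
(5, 14, -6, -1, 8) → min -6  ≤ -6 ✓
(14, -6, -1, 8, -7) → min -7  ≤ -6 ✓
(-6, -1, 8, -7, 2) → min -7  ≤ -6 ✓
(-1, 8, -7, 2, 9) → min -7  ≤ -6 ✓
(8, -7, 2, 9, 14) → min -7  ≤ -6 ✓
(-7, 2, 9, 14, 4) → min -7  ≤ -6 ✓
13 windows satisfy the condition.

13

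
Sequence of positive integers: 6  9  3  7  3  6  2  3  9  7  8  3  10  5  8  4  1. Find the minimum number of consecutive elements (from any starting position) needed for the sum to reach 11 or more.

Extend right; whenever the sum reaches 11, record the length and shrink from the left:
add 6: running sum 6 < 11
add 9: shortest ending here [6, 9] sum 15, len 2
add 3: shortest ending here [9, 3] sum 12, len 2
add 7: shortest ending here [9, 3, 7] sum 19, len 3
add 3: shortest ending here [3, 7, 3] sum 13, len 3
add 6: shortest ending here [7, 3, 6] sum 16, len 3
add 2: shortest ending here [3, 6, 2] sum 11, len 3
add 3: shortest ending here [6, 2, 3] sum 11, len 3
add 9: shortest ending here [3, 9] sum 12, len 2
add 7: shortest ending here [9, 7] sum 16, len 2
add 8: shortest ending here [7, 8] sum 15, len 2
add 3: shortest ending here [8, 3] sum 11, len 2
add 10: shortest ending here [3, 10] sum 13, len 2
add 5: shortest ending here [10, 5] sum 15, len 2
add 8: shortest ending here [5, 8] sum 13, len 2
add 4: shortest ending here [8, 4] sum 12, len 2
add 1: shortest ending here [8, 4, 1] sum 13, len 3
Shortest qualifying length: 2.

2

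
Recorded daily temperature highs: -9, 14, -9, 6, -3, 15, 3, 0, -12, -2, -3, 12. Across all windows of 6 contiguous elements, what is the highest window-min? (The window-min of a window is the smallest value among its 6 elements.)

-9

(-9, 14, -9, 6, -3, 15) → min -9
(14, -9, 6, -3, 15, 3) → min -9
(-9, 6, -3, 15, 3, 0) → min -9
(6, -3, 15, 3, 0, -12) → min -12
(-3, 15, 3, 0, -12, -2) → min -12
(15, 3, 0, -12, -2, -3) → min -12
(3, 0, -12, -2, -3, 12) → min -12
Highest of these is -9.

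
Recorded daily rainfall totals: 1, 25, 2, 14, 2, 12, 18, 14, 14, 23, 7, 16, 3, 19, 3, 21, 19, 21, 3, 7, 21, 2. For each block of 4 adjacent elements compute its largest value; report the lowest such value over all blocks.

Each size-4 window and its max:
[1, 25, 2, 14] → max 25
[25, 2, 14, 2] → max 25
[2, 14, 2, 12] → max 14
[14, 2, 12, 18] → max 18
[2, 12, 18, 14] → max 18
[12, 18, 14, 14] → max 18
[18, 14, 14, 23] → max 23
[14, 14, 23, 7] → max 23
[14, 23, 7, 16] → max 23
[23, 7, 16, 3] → max 23
[7, 16, 3, 19] → max 19
[16, 3, 19, 3] → max 19
[3, 19, 3, 21] → max 21
[19, 3, 21, 19] → max 21
[3, 21, 19, 21] → max 21
[21, 19, 21, 3] → max 21
[19, 21, 3, 7] → max 21
[21, 3, 7, 21] → max 21
[3, 7, 21, 2] → max 21
Lowest of these is 14.

14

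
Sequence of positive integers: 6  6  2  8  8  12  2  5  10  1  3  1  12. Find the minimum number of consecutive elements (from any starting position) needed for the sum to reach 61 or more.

10

add 6: running sum 6 < 61
add 6: running sum 12 < 61
add 2: running sum 14 < 61
add 8: running sum 22 < 61
add 8: running sum 30 < 61
add 12: running sum 42 < 61
add 2: running sum 44 < 61
add 5: running sum 49 < 61
add 10: running sum 59 < 61
add 1: running sum 60 < 61
add 3: shortest ending here [6, 6, 2, 8, 8, 12, 2, 5, 10, 1, 3] sum 63, len 11
add 1: shortest ending here [6, 6, 2, 8, 8, 12, 2, 5, 10, 1, 3, 1] sum 64, len 12
add 12: shortest ending here [8, 8, 12, 2, 5, 10, 1, 3, 1, 12] sum 62, len 10
Shortest qualifying length: 10.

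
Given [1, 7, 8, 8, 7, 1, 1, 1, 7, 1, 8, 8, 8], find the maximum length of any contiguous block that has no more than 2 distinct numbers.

6

add 1: window [1] (1 distinct), len 1
add 7: window [1, 7] (2 distinct), len 2
add 8: window [7, 8] (2 distinct), len 2
add 8: window [7, 8, 8] (2 distinct), len 3
add 7: window [7, 8, 8, 7] (2 distinct), len 4
add 1: window [7, 1] (2 distinct), len 2
add 1: window [7, 1, 1] (2 distinct), len 3
add 1: window [7, 1, 1, 1] (2 distinct), len 4
add 7: window [7, 1, 1, 1, 7] (2 distinct), len 5
add 1: window [7, 1, 1, 1, 7, 1] (2 distinct), len 6
add 8: window [1, 8] (2 distinct), len 2
add 8: window [1, 8, 8] (2 distinct), len 3
add 8: window [1, 8, 8, 8] (2 distinct), len 4
Longest length with ≤2 distinct: 6.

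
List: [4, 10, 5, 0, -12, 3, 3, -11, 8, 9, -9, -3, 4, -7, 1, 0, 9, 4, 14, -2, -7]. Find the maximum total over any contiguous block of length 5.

[4, 10, 5, 0, -12] → sum 7
[10, 5, 0, -12, 3] → sum 6
[5, 0, -12, 3, 3] → sum -1
[0, -12, 3, 3, -11] → sum -17
[-12, 3, 3, -11, 8] → sum -9
[3, 3, -11, 8, 9] → sum 12
[3, -11, 8, 9, -9] → sum 0
[-11, 8, 9, -9, -3] → sum -6
[8, 9, -9, -3, 4] → sum 9
[9, -9, -3, 4, -7] → sum -6
[-9, -3, 4, -7, 1] → sum -14
[-3, 4, -7, 1, 0] → sum -5
[4, -7, 1, 0, 9] → sum 7
[-7, 1, 0, 9, 4] → sum 7
[1, 0, 9, 4, 14] → sum 28
[0, 9, 4, 14, -2] → sum 25
[9, 4, 14, -2, -7] → sum 18
Maximum of these is 28.

28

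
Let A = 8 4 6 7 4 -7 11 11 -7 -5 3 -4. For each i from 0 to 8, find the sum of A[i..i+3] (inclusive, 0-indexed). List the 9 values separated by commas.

25, 21, 10, 15, 19, 8, 10, 2, -13

Sliding a size-4 window across the 12 values:
[8, 4, 6, 7] → sum 25
[4, 6, 7, 4] → sum 21
[6, 7, 4, -7] → sum 10
[7, 4, -7, 11] → sum 15
[4, -7, 11, 11] → sum 19
[-7, 11, 11, -7] → sum 8
[11, 11, -7, -5] → sum 10
[11, -7, -5, 3] → sum 2
[-7, -5, 3, -4] → sum -13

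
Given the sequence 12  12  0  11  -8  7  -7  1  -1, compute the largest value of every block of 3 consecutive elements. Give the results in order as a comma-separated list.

12 12 0 → max 12
12 0 11 → max 12
0 11 -8 → max 11
11 -8 7 → max 11
-8 7 -7 → max 7
7 -7 1 → max 7
-7 1 -1 → max 1

12, 12, 11, 11, 7, 7, 1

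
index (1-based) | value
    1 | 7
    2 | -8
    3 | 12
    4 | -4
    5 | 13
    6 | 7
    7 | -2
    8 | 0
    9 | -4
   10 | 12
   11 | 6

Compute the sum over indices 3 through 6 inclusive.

28

Elements at indices 3..6: 12, -4, 13, 7
sum(12, -4, 13, 7) = 28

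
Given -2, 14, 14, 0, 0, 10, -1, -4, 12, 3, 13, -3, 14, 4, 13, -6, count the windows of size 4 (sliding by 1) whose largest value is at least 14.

7

(-2, 14, 14, 0) → max 14  ≥ 14 ✓
(14, 14, 0, 0) → max 14  ≥ 14 ✓
(14, 0, 0, 10) → max 14  ≥ 14 ✓
(0, 0, 10, -1) → max 10
(0, 10, -1, -4) → max 10
(10, -1, -4, 12) → max 12
(-1, -4, 12, 3) → max 12
(-4, 12, 3, 13) → max 13
(12, 3, 13, -3) → max 13
(3, 13, -3, 14) → max 14  ≥ 14 ✓
(13, -3, 14, 4) → max 14  ≥ 14 ✓
(-3, 14, 4, 13) → max 14  ≥ 14 ✓
(14, 4, 13, -6) → max 14  ≥ 14 ✓
7 windows satisfy the condition.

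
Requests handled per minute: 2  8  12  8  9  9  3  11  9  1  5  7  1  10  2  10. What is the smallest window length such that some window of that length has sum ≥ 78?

11

Extend right; whenever the sum reaches 78, record the length and shrink from the left:
add 2: running sum 2 < 78
add 8: running sum 10 < 78
add 12: running sum 22 < 78
add 8: running sum 30 < 78
add 9: running sum 39 < 78
add 9: running sum 48 < 78
add 3: running sum 51 < 78
add 11: running sum 62 < 78
add 9: running sum 71 < 78
add 1: running sum 72 < 78
add 5: running sum 77 < 78
end 11: [8, 12, 8, 9, 9, 3, 11, 9, 1, 5, 7] sum 82, len 11
end 12: [8, 12, 8, 9, 9, 3, 11, 9, 1, 5, 7, 1] sum 83, len 12
end 13: [12, 8, 9, 9, 3, 11, 9, 1, 5, 7, 1, 10] sum 85, len 12
end 14: [12, 8, 9, 9, 3, 11, 9, 1, 5, 7, 1, 10, 2] sum 87, len 13
end 15: [8, 9, 9, 3, 11, 9, 1, 5, 7, 1, 10, 2, 10] sum 85, len 13
Shortest qualifying length: 11.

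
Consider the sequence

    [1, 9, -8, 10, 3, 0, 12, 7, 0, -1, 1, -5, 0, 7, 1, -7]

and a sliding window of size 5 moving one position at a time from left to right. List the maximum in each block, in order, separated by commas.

10, 10, 12, 12, 12, 12, 12, 7, 1, 7, 7, 7

(1, 9, -8, 10, 3) → max 10
(9, -8, 10, 3, 0) → max 10
(-8, 10, 3, 0, 12) → max 12
(10, 3, 0, 12, 7) → max 12
(3, 0, 12, 7, 0) → max 12
(0, 12, 7, 0, -1) → max 12
(12, 7, 0, -1, 1) → max 12
(7, 0, -1, 1, -5) → max 7
(0, -1, 1, -5, 0) → max 1
(-1, 1, -5, 0, 7) → max 7
(1, -5, 0, 7, 1) → max 7
(-5, 0, 7, 1, -7) → max 7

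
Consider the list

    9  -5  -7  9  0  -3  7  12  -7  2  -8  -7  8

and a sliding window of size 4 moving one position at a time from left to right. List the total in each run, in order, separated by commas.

9 -5 -7 9 → sum 6
-5 -7 9 0 → sum -3
-7 9 0 -3 → sum -1
9 0 -3 7 → sum 13
0 -3 7 12 → sum 16
-3 7 12 -7 → sum 9
7 12 -7 2 → sum 14
12 -7 2 -8 → sum -1
-7 2 -8 -7 → sum -20
2 -8 -7 8 → sum -5

6, -3, -1, 13, 16, 9, 14, -1, -20, -5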